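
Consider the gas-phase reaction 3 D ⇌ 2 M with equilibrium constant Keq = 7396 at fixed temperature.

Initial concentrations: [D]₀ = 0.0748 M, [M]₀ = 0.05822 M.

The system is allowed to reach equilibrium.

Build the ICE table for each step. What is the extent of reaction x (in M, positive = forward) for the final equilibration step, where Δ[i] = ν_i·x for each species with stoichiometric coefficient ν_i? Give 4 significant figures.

x = 0.02123 M

Q₀ = 8.099 vs Keq = 7396 ⇒ Q<K, forward
Step 1:
                   D          M
  Initial     0.0748    0.05822
  Change    -0.06369    0.04246
  Equil      0.01111     0.1007
  solve Keq expr → x = 0.02123; check Q = 7396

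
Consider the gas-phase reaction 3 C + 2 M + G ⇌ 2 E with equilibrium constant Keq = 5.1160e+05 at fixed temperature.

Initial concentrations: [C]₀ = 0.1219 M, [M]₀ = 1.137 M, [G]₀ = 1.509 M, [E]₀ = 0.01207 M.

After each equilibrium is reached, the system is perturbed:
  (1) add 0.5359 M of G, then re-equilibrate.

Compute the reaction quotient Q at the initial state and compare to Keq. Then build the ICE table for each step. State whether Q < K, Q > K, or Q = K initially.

Q₀ = 0.04123; Q < K (proceeds forward)

Q₀ = 0.04123 vs Keq = 5.1160e+05 ⇒ Q<K, forward
Step 1:
                    C           M           G           E
  I            0.1219       1.137       1.509     0.01207
  C           -0.1197    -0.07983    -0.03991     0.07983
  E          0.002158       1.057       1.469      0.0919
  solve Keq expr → x = 0.03991; check Q = 5.1160e+05
Then add 0.5359 M of G.
Step 2:
                    C           M           G           E
  I          0.002158       1.057       2.005      0.0919
  C       -2.1036e-04 -1.4024e-04 -7.0121e-05  1.4024e-04
  E          0.001948       1.057       2.005     0.09204
  solve Keq expr → x = 7.0121e-05; check Q = 5.1160e+05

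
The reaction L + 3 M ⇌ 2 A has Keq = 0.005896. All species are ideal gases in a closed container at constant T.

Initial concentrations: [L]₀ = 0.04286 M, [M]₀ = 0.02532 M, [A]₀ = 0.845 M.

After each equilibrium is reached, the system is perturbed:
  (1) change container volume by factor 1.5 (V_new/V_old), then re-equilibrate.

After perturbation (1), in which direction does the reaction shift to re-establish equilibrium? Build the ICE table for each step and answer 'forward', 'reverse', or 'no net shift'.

Direction: reverse

Q₀ = 1.0263e+06 vs Keq = 0.005896 ⇒ Q>K, reverse
Step 1:
                  L         M         A
  init      0.04286   0.02532     0.845
  Δ          0.3896     1.169   -0.7791
  eq         0.4324     1.194   0.06588
  solve Keq expr → x = -0.3896; check Q = 0.005896
Then change container volume by factor 1.5 (V_new/V_old).
Step 2:
                  L         M         A
  init       0.2883     0.796   0.04392
  Δ        0.006598   0.01979   -0.0132
  eq         0.2949    0.8158   0.03072
  solve Keq expr → x = -0.006598; check Q = 0.005896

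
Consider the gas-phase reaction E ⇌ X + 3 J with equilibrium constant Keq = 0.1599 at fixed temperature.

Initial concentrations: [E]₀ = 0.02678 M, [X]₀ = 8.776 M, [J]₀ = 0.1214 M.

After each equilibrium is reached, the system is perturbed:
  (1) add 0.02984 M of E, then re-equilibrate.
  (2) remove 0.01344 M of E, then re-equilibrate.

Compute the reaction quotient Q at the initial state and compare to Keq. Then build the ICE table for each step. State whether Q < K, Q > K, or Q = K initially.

Q₀ = 0.5863 vs Keq = 0.1599 ⇒ Q>K, reverse
Step 1:
                  E         X         J
  init      0.02678     8.776    0.1214
  Δ         0.01102  -0.01102  -0.03305
  eq         0.0378     8.765   0.08835
  solve Keq expr → x = -0.01102; check Q = 0.1599
Then add 0.02984 M of E.
Step 2:
                  E         X         J
  init      0.06764     8.765   0.08835
  Δ       -0.005332  0.005332   0.01599
  eq        0.06231      8.77    0.1043
  solve Keq expr → x = 0.005332; check Q = 0.1599
Then remove 0.01344 M of E.
Step 3:
                  E         X         J
  init      0.04887      8.77    0.1043
  Δ        0.002224 -0.002224 -0.006671
  eq        0.05109     8.768   0.09767
  solve Keq expr → x = -0.002224; check Q = 0.1599

Q₀ = 0.5863; Q > K (proceeds reverse)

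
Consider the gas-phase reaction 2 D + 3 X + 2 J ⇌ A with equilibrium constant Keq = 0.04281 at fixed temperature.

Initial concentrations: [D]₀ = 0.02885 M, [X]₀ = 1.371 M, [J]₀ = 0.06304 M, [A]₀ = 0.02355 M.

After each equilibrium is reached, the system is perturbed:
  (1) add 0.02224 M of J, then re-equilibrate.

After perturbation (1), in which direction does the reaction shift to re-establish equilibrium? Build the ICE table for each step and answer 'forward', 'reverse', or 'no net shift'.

Direction: forward

Q₀ = 2763 vs Keq = 0.04281 ⇒ Q>K, reverse
Step 1:
                   D          X          J          A
  Initial    0.02885      1.371    0.06304    0.02355
  Change     0.04708    0.07062    0.04708   -0.02354
  Equil      0.07593      1.442     0.1101 8.9681e-06
  solve Keq expr → x = -0.02354; check Q = 0.04281
Then add 0.02224 M of J.
Step 2:
                   D          X          J          A
  Initial    0.07593      1.442     0.1324 8.9681e-06
  Change  -7.9671e-06 -1.1951e-05 -7.9671e-06 3.9835e-06
  Equil      0.07592      1.442     0.1324 1.2952e-05
  solve Keq expr → x = 3.9835e-06; check Q = 0.04281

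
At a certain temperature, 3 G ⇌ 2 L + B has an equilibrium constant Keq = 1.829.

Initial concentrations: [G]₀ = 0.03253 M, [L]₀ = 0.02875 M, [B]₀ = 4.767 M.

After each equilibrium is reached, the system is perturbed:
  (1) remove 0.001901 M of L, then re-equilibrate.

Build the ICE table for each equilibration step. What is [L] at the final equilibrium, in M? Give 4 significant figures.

Q₀ = 114.5 vs Keq = 1.829 ⇒ Q>K, reverse
Step 1:
                    G           L           B
  init        0.03253     0.02875       4.767
  Δ           0.02895     -0.0193   -0.009649
  eq          0.06148    0.009452       4.757
  solve Keq expr → x = -0.009649; check Q = 1.829
Then remove 0.001901 M of L.
Step 2:
                    G           L           B
  init        0.06148    0.007551       4.757
  Δ         -0.002123    0.001415  7.0754e-04
  eq          0.05936    0.008966       4.758
  solve Keq expr → x = 7.0754e-04; check Q = 1.829

[L]_eq = 0.008966 M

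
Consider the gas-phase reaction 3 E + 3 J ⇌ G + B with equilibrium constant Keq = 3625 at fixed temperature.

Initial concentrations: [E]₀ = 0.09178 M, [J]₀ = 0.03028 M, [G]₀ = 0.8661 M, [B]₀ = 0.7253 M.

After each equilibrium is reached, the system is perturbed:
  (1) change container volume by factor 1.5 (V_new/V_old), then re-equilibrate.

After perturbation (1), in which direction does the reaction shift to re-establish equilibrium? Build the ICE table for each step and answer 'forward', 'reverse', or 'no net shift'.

Direction: reverse

Q₀ = 2.9267e+07 vs Keq = 3625 ⇒ Q>K, reverse
Step 1:
                  E         J         G         B
  init      0.09178   0.03028    0.8661    0.7253
  Δ          0.1713    0.1713   -0.0571   -0.0571
  eq         0.2631    0.2016     0.809    0.6682
  solve Keq expr → x = -0.0571; check Q = 3625
Then change container volume by factor 1.5 (V_new/V_old).
Step 2:
                  E         J         G         B
  init       0.1754    0.1344    0.5393    0.4455
  Δ         0.04524   0.04524  -0.01508  -0.01508
  eq         0.2206    0.1796    0.5243    0.4304
  solve Keq expr → x = -0.01508; check Q = 3625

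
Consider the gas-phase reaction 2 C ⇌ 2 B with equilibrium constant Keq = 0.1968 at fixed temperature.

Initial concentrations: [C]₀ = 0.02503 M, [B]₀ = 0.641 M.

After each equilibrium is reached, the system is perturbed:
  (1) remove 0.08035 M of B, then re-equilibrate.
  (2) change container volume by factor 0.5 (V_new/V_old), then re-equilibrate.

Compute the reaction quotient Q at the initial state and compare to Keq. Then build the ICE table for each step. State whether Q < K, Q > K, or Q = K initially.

Q₀ = 655.8; Q > K (proceeds reverse)

Q₀ = 655.8 vs Keq = 0.1968 ⇒ Q>K, reverse
Step 1:
                  C         B
  I         0.02503     0.641
  C          0.4363   -0.4363
  E          0.4614    0.2047
  solve Keq expr → x = -0.2182; check Q = 0.1968
Then remove 0.08035 M of B.
Step 2:
                  C         B
  I          0.4614    0.1243
  C        -0.05566   0.05566
  E          0.4057      0.18
  solve Keq expr → x = 0.02783; check Q = 0.1968
Then change container volume by factor 0.5 (V_new/V_old).
Step 3:
                  C         B
  I          0.8114      0.36
  C               0         0
  E          0.8114      0.36
  solve Keq expr → x = 0; check Q = 0.1968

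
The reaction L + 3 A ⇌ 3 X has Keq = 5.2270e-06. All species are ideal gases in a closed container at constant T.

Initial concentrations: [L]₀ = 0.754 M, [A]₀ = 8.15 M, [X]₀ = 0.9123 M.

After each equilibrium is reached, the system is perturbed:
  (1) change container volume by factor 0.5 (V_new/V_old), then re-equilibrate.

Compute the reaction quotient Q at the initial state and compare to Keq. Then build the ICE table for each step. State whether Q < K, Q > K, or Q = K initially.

Q₀ = 0.00186 vs Keq = 5.2270e-06 ⇒ Q>K, reverse
Step 1:
                   L          A          X
  init         0.754       8.15     0.9123
  Δ           0.2525     0.7574    -0.7574
  eq           1.006      8.907     0.1549
  solve Keq expr → x = -0.2525; check Q = 5.2270e-06
Then change container volume by factor 0.5 (V_new/V_old).
Step 2:
                   L          A          X
  init         2.013      17.81     0.3098
  Δ         -0.02573   -0.07718    0.07718
  eq           1.987      17.74      0.387
  solve Keq expr → x = 0.02573; check Q = 5.2270e-06

Q₀ = 0.00186; Q > K (proceeds reverse)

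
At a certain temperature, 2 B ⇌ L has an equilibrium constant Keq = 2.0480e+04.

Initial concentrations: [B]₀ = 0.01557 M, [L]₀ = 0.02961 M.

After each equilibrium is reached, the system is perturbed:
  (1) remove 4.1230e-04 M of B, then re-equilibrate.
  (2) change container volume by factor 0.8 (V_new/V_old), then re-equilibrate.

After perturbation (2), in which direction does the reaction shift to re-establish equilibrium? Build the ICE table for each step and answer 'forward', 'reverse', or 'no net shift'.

Direction: forward

Q₀ = 122.1 vs Keq = 2.0480e+04 ⇒ Q<K, forward
Step 1:
                    B           L
  Initial     0.01557     0.02961
  Change     -0.01423    0.007115
  Equil      0.001339     0.03673
  solve Keq expr → x = 0.007115; check Q = 2.0480e+04
Then remove 4.1230e-04 M of B.
Step 2:
                    B           L
  Initial  9.2682e-04     0.03673
  Change   4.0857e-04 -2.0429e-04
  Equil      0.001335     0.03652
  solve Keq expr → x = -2.0429e-04; check Q = 2.0480e+04
Then change container volume by factor 0.8 (V_new/V_old).
Step 3:
                    B           L
  Initial    0.001669     0.04565
  Change  -1.7480e-04  8.7399e-05
  Equil      0.001494     0.04574
  solve Keq expr → x = 8.7399e-05; check Q = 2.0480e+04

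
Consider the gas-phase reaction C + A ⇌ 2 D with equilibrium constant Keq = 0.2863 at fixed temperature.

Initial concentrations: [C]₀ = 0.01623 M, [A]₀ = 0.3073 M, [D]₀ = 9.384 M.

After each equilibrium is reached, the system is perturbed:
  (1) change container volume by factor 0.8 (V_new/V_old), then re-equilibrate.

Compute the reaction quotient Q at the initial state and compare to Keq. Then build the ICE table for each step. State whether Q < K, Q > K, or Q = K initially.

Q₀ = 1.7656e+04; Q > K (proceeds reverse)

Q₀ = 1.7656e+04 vs Keq = 0.2863 ⇒ Q>K, reverse
Step 1:
                    C           A           D
  init        0.01623      0.3073       9.384
  Δ             3.668       3.668      -7.336
  eq            3.684       3.975       2.048
  solve Keq expr → x = -3.668; check Q = 0.2863
Then change container volume by factor 0.8 (V_new/V_old).
Step 2:
                    C           A           D
  init          4.605       4.969        2.56
  Δ                 0           0           0
  eq            4.605       4.969        2.56
  solve Keq expr → x = 0; check Q = 0.2863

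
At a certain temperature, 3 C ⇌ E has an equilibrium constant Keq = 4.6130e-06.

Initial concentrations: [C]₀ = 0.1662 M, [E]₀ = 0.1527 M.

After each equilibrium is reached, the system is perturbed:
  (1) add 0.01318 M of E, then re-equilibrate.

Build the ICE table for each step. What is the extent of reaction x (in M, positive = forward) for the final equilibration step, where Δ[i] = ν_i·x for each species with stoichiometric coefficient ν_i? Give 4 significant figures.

x = -0.01318 M

Q₀ = 33.26 vs Keq = 4.6130e-06 ⇒ Q>K, reverse
Step 1:
                   C          E
  I           0.1662     0.1527
  C           0.4581    -0.1527
  E           0.6243 1.1224e-06
  solve Keq expr → x = -0.1527; check Q = 4.6130e-06
Then add 0.01318 M of E.
Step 2:
                   C          E
  I           0.6243    0.01318
  C          0.03954   -0.01318
  E           0.6638 1.3495e-06
  solve Keq expr → x = -0.01318; check Q = 4.6130e-06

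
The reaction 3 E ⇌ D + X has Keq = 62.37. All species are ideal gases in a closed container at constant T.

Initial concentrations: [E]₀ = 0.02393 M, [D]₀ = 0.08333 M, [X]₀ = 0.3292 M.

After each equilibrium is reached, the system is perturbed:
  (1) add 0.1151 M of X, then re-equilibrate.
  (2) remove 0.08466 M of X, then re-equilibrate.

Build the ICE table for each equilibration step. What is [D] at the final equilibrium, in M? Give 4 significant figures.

Q₀ = 2002 vs Keq = 62.37 ⇒ Q>K, reverse
Step 1:
                    E           D           X
  init        0.02393     0.08333      0.3292
  Δ           0.04601    -0.01534    -0.01534
  eq          0.06994     0.06799      0.3139
  solve Keq expr → x = -0.01534; check Q = 62.37
Then add 0.1151 M of X.
Step 2:
                    E           D           X
  init        0.06994     0.06799       0.429
  Δ          0.006686   -0.002229   -0.002229
  eq          0.07663     0.06576      0.4267
  solve Keq expr → x = -0.002229; check Q = 62.37
Then remove 0.08466 M of X.
Step 3:
                    E           D           X
  init        0.07663     0.06576      0.3421
  Δ         -0.004766    0.001589    0.001589
  eq          0.07186     0.06735      0.3437
  solve Keq expr → x = 0.001589; check Q = 62.37

[D]_eq = 0.06735 M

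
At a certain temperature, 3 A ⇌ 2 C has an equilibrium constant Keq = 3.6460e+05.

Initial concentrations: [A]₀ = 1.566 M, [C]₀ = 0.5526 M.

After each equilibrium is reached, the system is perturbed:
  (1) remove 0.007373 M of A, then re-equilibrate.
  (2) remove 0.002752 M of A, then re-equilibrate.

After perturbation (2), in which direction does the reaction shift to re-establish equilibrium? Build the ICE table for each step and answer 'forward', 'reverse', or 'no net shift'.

Q₀ = 0.07951 vs Keq = 3.6460e+05 ⇒ Q<K, forward
Step 1:
                   A          C
  init         1.566     0.5526
  Δ           -1.547      1.031
  eq         0.01902      1.584
  solve Keq expr → x = 0.5157; check Q = 3.6460e+05
Then remove 0.007373 M of A.
Step 2:
                   A          C
  init       0.01165      1.584
  Δ         0.007334  -0.004889
  eq         0.01898      1.579
  solve Keq expr → x = -0.002445; check Q = 3.6460e+05
Then remove 0.002752 M of A.
Step 3:
                   A          C
  init       0.01623      1.579
  Δ         0.002737  -0.001825
  eq         0.01897      1.577
  solve Keq expr → x = -9.1246e-04; check Q = 3.6460e+05

Direction: reverse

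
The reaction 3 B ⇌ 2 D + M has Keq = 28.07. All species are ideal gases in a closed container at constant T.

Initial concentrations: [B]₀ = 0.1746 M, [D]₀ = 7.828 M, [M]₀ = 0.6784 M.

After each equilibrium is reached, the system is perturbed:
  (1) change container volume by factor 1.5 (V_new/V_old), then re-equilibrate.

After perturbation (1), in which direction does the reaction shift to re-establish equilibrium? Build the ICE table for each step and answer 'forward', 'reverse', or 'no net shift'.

Direction: no net shift

Q₀ = 7810 vs Keq = 28.07 ⇒ Q>K, reverse
Step 1:
                    B           D           M
  init         0.1746       7.828      0.6784
  Δ            0.7586     -0.5058     -0.2529
  eq           0.9332       7.322      0.4255
  solve Keq expr → x = -0.2529; check Q = 28.07
Then change container volume by factor 1.5 (V_new/V_old).
Step 2:
                    B           D           M
  init         0.6222       4.881      0.2837
  Δ                 0           0           0
  eq           0.6222       4.881      0.2837
  solve Keq expr → x = 0; check Q = 28.07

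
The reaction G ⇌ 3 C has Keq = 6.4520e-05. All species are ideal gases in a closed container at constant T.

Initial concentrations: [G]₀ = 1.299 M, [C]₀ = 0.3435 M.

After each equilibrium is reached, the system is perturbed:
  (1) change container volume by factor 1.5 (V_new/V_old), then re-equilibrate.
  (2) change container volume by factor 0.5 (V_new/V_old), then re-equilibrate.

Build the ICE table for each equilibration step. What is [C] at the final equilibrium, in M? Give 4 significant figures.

Q₀ = 0.0312 vs Keq = 6.4520e-05 ⇒ Q>K, reverse
Step 1:
                   G          C
  Initial      1.299     0.3435
  Change     0.09955    -0.2986
  Equil        1.399    0.04485
  solve Keq expr → x = -0.09955; check Q = 6.4520e-05
Then change container volume by factor 1.5 (V_new/V_old).
Step 2:
                   G          C
  Initial     0.9324     0.0299
  Change   -0.003079   0.009238
  Equil       0.9293    0.03914
  solve Keq expr → x = 0.003079; check Q = 6.4520e-05
Then change container volume by factor 0.5 (V_new/V_old).
Step 3:
                   G          C
  Initial      1.859    0.07828
  Change    0.009627   -0.02888
  Equil        1.868     0.0494
  solve Keq expr → x = -0.009627; check Q = 6.4520e-05

[C]_eq = 0.0494 M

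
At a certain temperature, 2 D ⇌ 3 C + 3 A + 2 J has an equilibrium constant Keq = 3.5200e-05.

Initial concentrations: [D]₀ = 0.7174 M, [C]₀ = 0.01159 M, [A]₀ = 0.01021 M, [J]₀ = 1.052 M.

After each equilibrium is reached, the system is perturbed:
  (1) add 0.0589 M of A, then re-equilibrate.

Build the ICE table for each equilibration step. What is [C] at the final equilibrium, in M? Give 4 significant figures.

[C]_eq = 0.1241 M

Q₀ = 3.5632e-12 vs Keq = 3.5200e-05 ⇒ Q<K, forward
Step 1:
                    D           C           A           J
  I            0.7174     0.01159     0.01021       1.052
  C          -0.09146      0.1372      0.1372     0.09146
  E            0.6259      0.1488      0.1474       1.143
  solve Keq expr → x = 0.04573; check Q = 3.5200e-05
Then add 0.0589 M of A.
Step 2:
                    D           C           A           J
  I            0.6259      0.1488      0.2063       1.143
  C           0.01647    -0.02471    -0.02471    -0.01647
  E            0.6424      0.1241      0.1816       1.127
  solve Keq expr → x = -0.008236; check Q = 3.5200e-05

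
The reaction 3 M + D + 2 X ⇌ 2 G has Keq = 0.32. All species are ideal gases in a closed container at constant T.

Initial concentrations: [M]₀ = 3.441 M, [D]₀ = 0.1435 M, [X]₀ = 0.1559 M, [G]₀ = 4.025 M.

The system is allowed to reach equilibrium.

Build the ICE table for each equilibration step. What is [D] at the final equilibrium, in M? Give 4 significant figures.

[D]_eq = 0.4989 M

Q₀ = 114 vs Keq = 0.32 ⇒ Q>K, reverse
Step 1:
                    M           D           X           G
  init          3.441      0.1435      0.1559       4.025
  Δ             1.066      0.3554      0.7109     -0.7109
  eq            4.507      0.4989      0.8668       3.314
  solve Keq expr → x = -0.3554; check Q = 0.32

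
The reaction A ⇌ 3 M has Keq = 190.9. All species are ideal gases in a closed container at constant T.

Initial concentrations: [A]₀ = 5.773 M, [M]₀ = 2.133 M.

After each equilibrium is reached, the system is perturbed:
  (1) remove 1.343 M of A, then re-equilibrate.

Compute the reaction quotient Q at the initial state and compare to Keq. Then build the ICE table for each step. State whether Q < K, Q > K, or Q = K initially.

Q₀ = 1.681; Q < K (proceeds forward)

Q₀ = 1.681 vs Keq = 190.9 ⇒ Q<K, forward
Step 1:
                   A          M
  init         5.773      2.133
  Δ           -2.218      6.655
  eq           3.555      8.788
  solve Keq expr → x = 2.218; check Q = 190.9
Then remove 1.343 M of A.
Step 2:
                   A          M
  init         2.212      8.788
  Δ            0.315    -0.9451
  eq           2.527      7.843
  solve Keq expr → x = -0.315; check Q = 190.9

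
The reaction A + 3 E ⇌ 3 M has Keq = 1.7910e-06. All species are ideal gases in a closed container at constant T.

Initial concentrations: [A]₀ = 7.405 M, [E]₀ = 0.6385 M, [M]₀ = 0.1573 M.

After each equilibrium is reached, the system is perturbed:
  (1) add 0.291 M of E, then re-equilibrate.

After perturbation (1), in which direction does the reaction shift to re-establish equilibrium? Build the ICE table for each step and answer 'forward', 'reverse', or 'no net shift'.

Direction: forward

Q₀ = 0.002019 vs Keq = 1.7910e-06 ⇒ Q>K, reverse
Step 1:
                  A         E         M
  I           7.405    0.6385    0.1573
  C         0.04629    0.1389   -0.1389
  E           7.451    0.7774   0.01844
  solve Keq expr → x = -0.04629; check Q = 1.7910e-06
Then add 0.291 M of E.
Step 2:
                  A         E         M
  I           7.451     1.068   0.01844
  C       -0.002247  -0.00674   0.00674
  E           7.449     1.062   0.02518
  solve Keq expr → x = 0.002247; check Q = 1.7910e-06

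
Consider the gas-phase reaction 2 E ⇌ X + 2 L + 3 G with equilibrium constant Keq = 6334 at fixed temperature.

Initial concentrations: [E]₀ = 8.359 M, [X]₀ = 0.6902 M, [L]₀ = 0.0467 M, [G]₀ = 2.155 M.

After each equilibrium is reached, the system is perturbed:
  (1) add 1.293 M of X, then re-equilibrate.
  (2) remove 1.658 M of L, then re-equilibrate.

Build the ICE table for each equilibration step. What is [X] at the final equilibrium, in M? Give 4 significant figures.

[X]_eq = 4.607 M

Q₀ = 2.1560e-04 vs Keq = 6334 ⇒ Q<K, forward
Step 1:
                  E         X         L         G
  I           8.359    0.6902    0.0467     2.155
  C          -4.986     2.493     4.986     7.479
  E           3.373     3.183     5.032     9.634
  solve Keq expr → x = 2.493; check Q = 6334
Then add 1.293 M of X.
Step 2:
                  E         X         L         G
  I           3.373     4.476     5.032     9.634
  C          0.2173   -0.1086   -0.2173   -0.3259
  E           3.591     4.367     4.815     9.308
  solve Keq expr → x = -0.1086; check Q = 6334
Then remove 1.658 M of L.
Step 3:
                  E         X         L         G
  I           3.591     4.367     3.157     9.308
  C         -0.4783    0.2392    0.4783    0.7175
  E           3.112     4.607     3.636     10.03
  solve Keq expr → x = 0.2392; check Q = 6334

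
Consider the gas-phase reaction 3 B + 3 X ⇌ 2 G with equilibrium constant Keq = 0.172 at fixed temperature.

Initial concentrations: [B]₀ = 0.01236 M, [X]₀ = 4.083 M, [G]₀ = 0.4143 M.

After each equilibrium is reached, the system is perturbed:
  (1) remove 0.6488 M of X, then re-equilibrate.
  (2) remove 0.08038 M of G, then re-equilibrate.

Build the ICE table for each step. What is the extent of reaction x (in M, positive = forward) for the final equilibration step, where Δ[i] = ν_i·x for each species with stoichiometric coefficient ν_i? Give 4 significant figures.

Q₀ = 1335 vs Keq = 0.172 ⇒ Q>K, reverse
Step 1:
                    B           X           G
  init        0.01236       4.083      0.4143
  Δ            0.1757      0.1757     -0.1171
  eq            0.188       4.259      0.2972
  solve Keq expr → x = -0.05856; check Q = 0.172
Then remove 0.6488 M of X.
Step 2:
                    B           X           G
  init          0.188        3.61      0.2972
  Δ           0.02425     0.02425    -0.01617
  eq           0.2123       3.634       0.281
  solve Keq expr → x = -0.008083; check Q = 0.172
Then remove 0.08038 M of G.
Step 3:
                    B           X           G
  init         0.2123       3.634      0.2006
  Δ          -0.03008    -0.03008     0.02005
  eq           0.1822       3.604      0.2207
  solve Keq expr → x = 0.01003; check Q = 0.172

x = 0.01003 M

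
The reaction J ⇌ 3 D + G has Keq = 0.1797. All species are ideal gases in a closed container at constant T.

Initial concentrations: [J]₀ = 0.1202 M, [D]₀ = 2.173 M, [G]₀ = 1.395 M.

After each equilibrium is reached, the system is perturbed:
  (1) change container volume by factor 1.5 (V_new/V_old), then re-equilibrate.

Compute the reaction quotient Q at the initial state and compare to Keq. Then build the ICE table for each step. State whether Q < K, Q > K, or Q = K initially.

Q₀ = 119.1 vs Keq = 0.1797 ⇒ Q>K, reverse
Step 1:
                    J           D           G
  init         0.1202       2.173       1.395
  Δ            0.5502      -1.651     -0.5502
  eq           0.6704      0.5224      0.8448
  solve Keq expr → x = -0.5502; check Q = 0.1797
Then change container volume by factor 1.5 (V_new/V_old).
Step 2:
                    J           D           G
  init         0.4469      0.3483      0.5632
  Δ          -0.04724      0.1417     0.04724
  eq           0.3997        0.49      0.6104
  solve Keq expr → x = 0.04724; check Q = 0.1797

Q₀ = 119.1; Q > K (proceeds reverse)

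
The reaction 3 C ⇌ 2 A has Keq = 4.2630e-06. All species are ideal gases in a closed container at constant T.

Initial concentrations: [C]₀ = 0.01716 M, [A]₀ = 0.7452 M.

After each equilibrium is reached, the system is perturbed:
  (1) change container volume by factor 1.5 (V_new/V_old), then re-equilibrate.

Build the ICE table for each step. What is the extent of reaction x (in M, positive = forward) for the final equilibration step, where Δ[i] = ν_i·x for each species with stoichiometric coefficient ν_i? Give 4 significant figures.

x = -1.5134e-04 M

Q₀ = 1.0990e+05 vs Keq = 4.2630e-06 ⇒ Q>K, reverse
Step 1:
                  C         A
  I         0.01716    0.7452
  C           1.114   -0.7427
  E           1.131  0.002484
  solve Keq expr → x = -0.3714; check Q = 4.2630e-06
Then change container volume by factor 1.5 (V_new/V_old).
Step 2:
                  C         A
  I          0.7542  0.001656
  C       4.5403e-04 -3.0268e-04
  E          0.7546  0.001353
  solve Keq expr → x = -1.5134e-04; check Q = 4.2630e-06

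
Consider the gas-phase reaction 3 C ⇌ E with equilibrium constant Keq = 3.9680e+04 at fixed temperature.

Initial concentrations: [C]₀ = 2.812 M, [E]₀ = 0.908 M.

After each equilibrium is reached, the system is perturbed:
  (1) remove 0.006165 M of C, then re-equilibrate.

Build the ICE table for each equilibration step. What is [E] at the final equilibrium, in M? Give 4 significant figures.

[E]_eq = 1.831 M

Q₀ = 0.04084 vs Keq = 3.9680e+04 ⇒ Q<K, forward
Step 1:
                  C         E
  I           2.812     0.908
  C          -2.776    0.9254
  E         0.03588     1.833
  solve Keq expr → x = 0.9254; check Q = 3.9680e+04
Then remove 0.006165 M of C.
Step 2:
                  C         E
  I         0.02972     1.833
  C        0.006152 -0.002051
  E         0.03587     1.831
  solve Keq expr → x = -0.002051; check Q = 3.9680e+04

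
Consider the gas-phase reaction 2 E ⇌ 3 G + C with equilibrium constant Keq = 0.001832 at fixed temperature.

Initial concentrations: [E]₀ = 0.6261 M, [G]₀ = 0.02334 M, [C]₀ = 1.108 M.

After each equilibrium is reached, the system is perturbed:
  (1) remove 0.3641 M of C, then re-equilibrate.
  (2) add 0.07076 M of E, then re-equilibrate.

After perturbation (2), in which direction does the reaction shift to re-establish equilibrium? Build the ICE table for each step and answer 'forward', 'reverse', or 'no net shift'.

Direction: forward

Q₀ = 3.5938e-05 vs Keq = 0.001832 ⇒ Q<K, forward
Step 1:
                  E         G         C
  init       0.6261   0.02334     1.108
  Δ        -0.03937   0.05905   0.01968
  eq         0.5867   0.08239     1.128
  solve Keq expr → x = 0.01968; check Q = 0.001832
Then remove 0.3641 M of C.
Step 2:
                  E         G         C
  init       0.5867   0.08239    0.7636
  Δ       -0.007028   0.01054  0.003514
  eq         0.5797   0.09293    0.7671
  solve Keq expr → x = 0.003514; check Q = 0.001832
Then add 0.07076 M of E.
Step 3:
                  E         G         C
  init       0.6505   0.09293    0.7671
  Δ       -0.004565  0.006847  0.002282
  eq         0.6459   0.09978    0.7694
  solve Keq expr → x = 0.002282; check Q = 0.001832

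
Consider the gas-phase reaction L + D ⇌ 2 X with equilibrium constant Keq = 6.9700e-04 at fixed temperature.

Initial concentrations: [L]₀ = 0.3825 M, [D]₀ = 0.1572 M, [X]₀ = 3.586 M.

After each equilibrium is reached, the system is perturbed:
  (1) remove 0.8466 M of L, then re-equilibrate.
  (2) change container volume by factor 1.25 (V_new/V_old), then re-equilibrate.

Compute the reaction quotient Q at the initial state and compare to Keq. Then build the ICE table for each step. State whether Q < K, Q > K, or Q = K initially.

Q₀ = 213.9; Q > K (proceeds reverse)

Q₀ = 213.9 vs Keq = 6.9700e-04 ⇒ Q>K, reverse
Step 1:
                  L         D         X
  I          0.3825    0.1572     3.586
  C           1.766     1.766    -3.532
  E           2.149     1.923   0.05367
  solve Keq expr → x = -1.766; check Q = 6.9700e-04
Then remove 0.8466 M of L.
Step 2:
                  L         D         X
  I           1.302     1.923   0.05367
  C        0.005866  0.005866  -0.01173
  E           1.308     1.929   0.04194
  solve Keq expr → x = -0.005866; check Q = 6.9700e-04
Then change container volume by factor 1.25 (V_new/V_old).
Step 3:
                  L         D         X
  I           1.046     1.543   0.03355
  C               0         0         0
  E           1.046     1.543   0.03355
  solve Keq expr → x = 0; check Q = 6.9700e-04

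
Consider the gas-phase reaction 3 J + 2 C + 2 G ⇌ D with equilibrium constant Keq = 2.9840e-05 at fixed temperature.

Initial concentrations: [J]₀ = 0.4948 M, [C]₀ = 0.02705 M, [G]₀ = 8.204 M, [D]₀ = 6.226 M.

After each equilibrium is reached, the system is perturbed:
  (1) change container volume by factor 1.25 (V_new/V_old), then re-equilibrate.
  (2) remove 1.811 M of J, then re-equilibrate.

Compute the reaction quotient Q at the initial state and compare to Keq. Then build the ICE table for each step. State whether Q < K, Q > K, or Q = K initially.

Q₀ = 1044 vs Keq = 2.9840e-05 ⇒ Q>K, reverse
Step 1:
                  J         C         G         D
  Initial    0.4948   0.02705     8.204     6.226
  Change      4.582     3.054     3.054    -1.527
  Equil       5.077     3.082     11.26     4.699
  solve Keq expr → x = -1.527; check Q = 2.9840e-05
Then change container volume by factor 1.25 (V_new/V_old).
Step 2:
                  J         C         G         D
  Initial     4.061     2.465     9.007     3.759
  Change     0.9714    0.6476    0.6476   -0.3238
  Equil       5.033     3.113     9.654     3.435
  solve Keq expr → x = -0.3238; check Q = 2.9840e-05
Then remove 1.811 M of J.
Step 3:
                  J         C         G         D
  Initial     3.222     3.113     9.654     3.435
  Change     0.9262    0.6175    0.6175   -0.3087
  Equil       4.148      3.73     10.27     3.126
  solve Keq expr → x = -0.3087; check Q = 2.9840e-05

Q₀ = 1044; Q > K (proceeds reverse)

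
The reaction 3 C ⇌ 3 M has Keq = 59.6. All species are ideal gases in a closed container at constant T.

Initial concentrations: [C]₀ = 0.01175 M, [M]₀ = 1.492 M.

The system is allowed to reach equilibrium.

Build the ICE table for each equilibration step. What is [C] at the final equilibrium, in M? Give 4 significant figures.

[C]_eq = 0.3065 M

Q₀ = 2.0474e+06 vs Keq = 59.6 ⇒ Q>K, reverse
Step 1:
                    C           M
  I           0.01175       1.492
  C            0.2948     -0.2948
  E            0.3065       1.197
  solve Keq expr → x = -0.09825; check Q = 59.6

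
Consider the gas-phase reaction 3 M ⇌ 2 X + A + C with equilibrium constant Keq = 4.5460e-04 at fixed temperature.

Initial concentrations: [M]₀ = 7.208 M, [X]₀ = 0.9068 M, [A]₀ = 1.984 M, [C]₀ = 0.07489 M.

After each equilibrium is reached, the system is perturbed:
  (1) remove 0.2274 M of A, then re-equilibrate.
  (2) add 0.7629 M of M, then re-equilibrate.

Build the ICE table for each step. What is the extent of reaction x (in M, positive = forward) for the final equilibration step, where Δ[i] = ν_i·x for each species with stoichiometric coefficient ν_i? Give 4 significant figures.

x = 0.02057 M

Q₀ = 3.2625e-04 vs Keq = 4.5460e-04 ⇒ Q<K, forward
Step 1:
                  M         X         A         C
  Initial     7.208    0.9068     1.984   0.07489
  Change   -0.05524   0.03683   0.01841   0.01841
  Equil       7.153    0.9436     2.002    0.0933
  solve Keq expr → x = 0.01841; check Q = 4.5460e-04
Then remove 0.2274 M of A.
Step 2:
                  M         X         A         C
  Initial     7.153    0.9436     1.775    0.0933
  Change   -0.02213   0.01475  0.007376  0.007376
  Equil       7.131    0.9584     1.782    0.1007
  solve Keq expr → x = 0.007376; check Q = 4.5460e-04
Then add 0.7629 M of M.
Step 3:
                  M         X         A         C
  Initial     7.894    0.9584     1.782    0.1007
  Change    -0.0617   0.04113   0.02057   0.02057
  Equil       7.832    0.9995     1.803    0.1212
  solve Keq expr → x = 0.02057; check Q = 4.5460e-04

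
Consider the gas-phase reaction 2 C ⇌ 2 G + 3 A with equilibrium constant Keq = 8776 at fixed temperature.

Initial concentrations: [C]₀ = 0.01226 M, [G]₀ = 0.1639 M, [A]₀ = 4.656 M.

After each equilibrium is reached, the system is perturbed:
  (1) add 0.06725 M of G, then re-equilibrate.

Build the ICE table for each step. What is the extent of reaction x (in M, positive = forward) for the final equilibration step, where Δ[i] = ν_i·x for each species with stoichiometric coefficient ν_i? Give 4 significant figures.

x = -0.003217 M

Q₀ = 1.8039e+04 vs Keq = 8776 ⇒ Q>K, reverse
Step 1:
                    C           G           A
  I           0.01226      0.1639       4.656
  C          0.004767   -0.004767    -0.00715
  E           0.01703      0.1591       4.649
  solve Keq expr → x = -0.002383; check Q = 8776
Then add 0.06725 M of G.
Step 2:
                    C           G           A
  I           0.01703      0.2264       4.649
  C          0.006434   -0.006434   -0.009651
  E           0.02346      0.2199       4.639
  solve Keq expr → x = -0.003217; check Q = 8776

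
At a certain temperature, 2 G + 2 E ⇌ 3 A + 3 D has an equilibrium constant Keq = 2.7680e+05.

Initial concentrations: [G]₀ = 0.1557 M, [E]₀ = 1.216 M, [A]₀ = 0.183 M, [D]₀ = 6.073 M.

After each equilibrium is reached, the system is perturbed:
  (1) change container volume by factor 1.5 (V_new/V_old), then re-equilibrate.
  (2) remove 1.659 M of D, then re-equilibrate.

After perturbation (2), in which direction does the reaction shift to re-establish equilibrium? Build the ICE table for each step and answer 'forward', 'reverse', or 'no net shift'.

Q₀ = 38.29 vs Keq = 2.7680e+05 ⇒ Q<K, forward
Step 1:
                  G         E         A         D
  init       0.1557     1.216     0.183     6.073
  Δ         -0.1484   -0.1484    0.2227    0.2227
  eq       0.007266     1.068    0.4057     6.296
  solve Keq expr → x = 0.07422; check Q = 2.7680e+05
Then change container volume by factor 1.5 (V_new/V_old).
Step 2:
                  G         E         A         D
  init     0.004844    0.7117    0.2704     4.197
  Δ       -0.001563 -0.001563  0.002344  0.002344
  eq       0.003281    0.7101    0.2728     4.199
  solve Keq expr → x = 7.8135e-04; check Q = 2.7680e+05
Then remove 1.659 M of D.
Step 3:
                  G         E         A         D
  init     0.003281    0.7101    0.2728      2.54
  Δ        -0.00171  -0.00171  0.002564  0.002564
  eq       0.001572    0.7084    0.2753     2.543
  solve Keq expr → x = 8.5475e-04; check Q = 2.7680e+05

Direction: forward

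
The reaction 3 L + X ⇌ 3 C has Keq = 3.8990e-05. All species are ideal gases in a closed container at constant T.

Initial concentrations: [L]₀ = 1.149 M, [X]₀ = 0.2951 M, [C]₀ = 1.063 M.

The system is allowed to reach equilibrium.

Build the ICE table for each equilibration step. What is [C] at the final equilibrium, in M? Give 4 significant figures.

Q₀ = 2.683 vs Keq = 3.8990e-05 ⇒ Q>K, reverse
Step 1:
                    L           X           C
  Initial       1.149      0.2951       1.063
  Change        1.001      0.3335      -1.001
  Equil          2.15      0.6286     0.06244
  solve Keq expr → x = -0.3335; check Q = 3.8990e-05

[C]_eq = 0.06244 M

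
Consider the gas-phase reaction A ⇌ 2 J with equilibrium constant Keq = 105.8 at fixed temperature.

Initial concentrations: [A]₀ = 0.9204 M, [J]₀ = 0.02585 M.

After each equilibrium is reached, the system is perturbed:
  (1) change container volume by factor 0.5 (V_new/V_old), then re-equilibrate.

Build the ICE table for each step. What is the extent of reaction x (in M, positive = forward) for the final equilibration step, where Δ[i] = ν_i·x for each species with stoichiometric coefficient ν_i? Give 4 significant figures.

x = -0.05429 M

Q₀ = 7.2601e-04 vs Keq = 105.8 ⇒ Q<K, forward
Step 1:
                   A          J
  I           0.9204    0.02585
  C          -0.8896      1.779
  E           0.0308      1.805
  solve Keq expr → x = 0.8896; check Q = 105.8
Then change container volume by factor 0.5 (V_new/V_old).
Step 2:
                   A          J
  I          0.06159       3.61
  C          0.05429    -0.1086
  E           0.1159      3.502
  solve Keq expr → x = -0.05429; check Q = 105.8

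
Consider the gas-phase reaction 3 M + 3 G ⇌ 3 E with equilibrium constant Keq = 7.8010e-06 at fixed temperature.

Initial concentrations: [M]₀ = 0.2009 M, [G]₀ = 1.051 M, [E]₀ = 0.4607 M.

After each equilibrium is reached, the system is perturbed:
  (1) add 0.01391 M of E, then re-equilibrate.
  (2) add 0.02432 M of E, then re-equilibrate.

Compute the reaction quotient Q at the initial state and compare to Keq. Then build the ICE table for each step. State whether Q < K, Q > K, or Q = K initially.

Q₀ = 10.39; Q > K (proceeds reverse)

Q₀ = 10.39 vs Keq = 7.8010e-06 ⇒ Q>K, reverse
Step 1:
                   M          G          E
  I           0.2009      1.051     0.4607
  C           0.4417     0.4417    -0.4417
  E           0.6426      1.493    0.01902
  solve Keq expr → x = -0.1472; check Q = 7.8010e-06
Then add 0.01391 M of E.
Step 2:
                   M          G          E
  I           0.6426      1.493    0.03293
  C          0.01334    0.01334   -0.01334
  E           0.6559      1.506    0.01959
  solve Keq expr → x = -0.004447; check Q = 7.8010e-06
Then add 0.02432 M of E.
Step 3:
                   M          G          E
  I           0.6559      1.506    0.04391
  C          0.02331    0.02331   -0.02331
  E           0.6792      1.529     0.0206
  solve Keq expr → x = -0.00777; check Q = 7.8010e-06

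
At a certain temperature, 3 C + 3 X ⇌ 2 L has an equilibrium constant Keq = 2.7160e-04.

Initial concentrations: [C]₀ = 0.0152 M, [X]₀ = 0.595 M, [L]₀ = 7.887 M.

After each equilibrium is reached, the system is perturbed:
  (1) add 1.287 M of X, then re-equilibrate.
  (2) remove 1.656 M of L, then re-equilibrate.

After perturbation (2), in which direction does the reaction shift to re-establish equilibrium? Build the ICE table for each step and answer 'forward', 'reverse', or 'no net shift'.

Q₀ = 8.4090e+07 vs Keq = 2.7160e-04 ⇒ Q>K, reverse
Step 1:
                    C           X           L
  Initial      0.0152       0.595       7.887
  Change        5.911       5.911      -3.941
  Equil         5.927       6.506       3.946
  solve Keq expr → x = -1.97; check Q = 2.7160e-04
Then add 1.287 M of X.
Step 2:
                    C           X           L
  Initial       5.927       7.793       3.946
  Change      -0.4339     -0.4339      0.2893
  Equil         5.493       7.359       4.235
  solve Keq expr → x = 0.1446; check Q = 2.7160e-04
Then remove 1.656 M of L.
Step 3:
                    C           X           L
  Initial       5.493       7.359       2.579
  Change      -0.6672     -0.6672      0.4448
  Equil         4.825       6.692       3.024
  solve Keq expr → x = 0.2224; check Q = 2.7160e-04

Direction: forward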